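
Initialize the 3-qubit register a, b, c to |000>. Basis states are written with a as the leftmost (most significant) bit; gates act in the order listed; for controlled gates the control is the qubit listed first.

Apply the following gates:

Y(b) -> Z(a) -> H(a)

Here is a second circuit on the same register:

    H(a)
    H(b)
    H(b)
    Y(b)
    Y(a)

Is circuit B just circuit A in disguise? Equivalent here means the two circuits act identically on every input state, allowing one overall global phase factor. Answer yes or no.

No — the two circuits implement different unitaries, even allowing a global phase.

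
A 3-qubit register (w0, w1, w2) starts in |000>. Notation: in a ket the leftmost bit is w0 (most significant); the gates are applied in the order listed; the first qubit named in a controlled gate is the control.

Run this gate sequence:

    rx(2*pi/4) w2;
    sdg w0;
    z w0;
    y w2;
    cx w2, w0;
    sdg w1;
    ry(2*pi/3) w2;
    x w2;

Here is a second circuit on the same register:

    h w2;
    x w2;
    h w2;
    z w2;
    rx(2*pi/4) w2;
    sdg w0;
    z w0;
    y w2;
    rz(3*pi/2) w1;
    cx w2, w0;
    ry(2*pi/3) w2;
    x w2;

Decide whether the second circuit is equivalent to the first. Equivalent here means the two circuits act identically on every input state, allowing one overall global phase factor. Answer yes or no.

Yes: on every input state the two circuits agree up to one overall phase factor.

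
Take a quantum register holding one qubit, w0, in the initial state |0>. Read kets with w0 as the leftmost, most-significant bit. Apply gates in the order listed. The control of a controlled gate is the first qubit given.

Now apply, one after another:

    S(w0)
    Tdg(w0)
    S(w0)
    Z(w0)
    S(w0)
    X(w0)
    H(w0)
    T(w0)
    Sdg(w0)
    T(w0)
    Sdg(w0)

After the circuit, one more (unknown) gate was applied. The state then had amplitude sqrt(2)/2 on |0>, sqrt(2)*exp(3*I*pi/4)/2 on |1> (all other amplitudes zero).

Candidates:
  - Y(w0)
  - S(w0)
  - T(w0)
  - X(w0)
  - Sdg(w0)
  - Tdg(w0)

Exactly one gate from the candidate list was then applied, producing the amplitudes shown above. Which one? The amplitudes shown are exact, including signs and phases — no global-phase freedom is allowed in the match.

The unique candidate consistent with the amplitudes is T(w0).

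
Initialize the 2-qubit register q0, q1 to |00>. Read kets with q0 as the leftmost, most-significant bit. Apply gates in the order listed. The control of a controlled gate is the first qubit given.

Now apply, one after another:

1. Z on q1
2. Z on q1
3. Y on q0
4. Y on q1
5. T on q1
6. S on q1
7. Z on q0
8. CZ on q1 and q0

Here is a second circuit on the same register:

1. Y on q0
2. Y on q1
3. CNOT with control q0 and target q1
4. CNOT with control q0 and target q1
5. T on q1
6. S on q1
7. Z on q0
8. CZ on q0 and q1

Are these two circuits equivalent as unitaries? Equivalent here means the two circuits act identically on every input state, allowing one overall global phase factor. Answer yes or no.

Yes: on every input state the two circuits agree up to one overall phase factor.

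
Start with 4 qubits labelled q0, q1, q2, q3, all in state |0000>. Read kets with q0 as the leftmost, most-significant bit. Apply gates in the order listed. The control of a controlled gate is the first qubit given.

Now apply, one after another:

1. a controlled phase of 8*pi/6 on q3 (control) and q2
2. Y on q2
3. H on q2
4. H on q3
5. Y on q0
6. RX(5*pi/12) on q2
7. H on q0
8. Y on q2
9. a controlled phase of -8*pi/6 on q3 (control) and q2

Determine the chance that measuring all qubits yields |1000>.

The probability of measuring |1000> is 1/8.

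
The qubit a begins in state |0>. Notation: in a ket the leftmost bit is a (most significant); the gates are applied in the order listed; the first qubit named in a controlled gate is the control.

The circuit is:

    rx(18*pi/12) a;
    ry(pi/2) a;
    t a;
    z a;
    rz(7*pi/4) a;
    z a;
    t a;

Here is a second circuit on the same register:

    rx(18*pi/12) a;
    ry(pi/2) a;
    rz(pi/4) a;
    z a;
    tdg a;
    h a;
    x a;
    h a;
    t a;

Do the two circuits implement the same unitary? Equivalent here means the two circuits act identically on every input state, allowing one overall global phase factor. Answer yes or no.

Yes — the two circuits implement the same unitary up to a global phase.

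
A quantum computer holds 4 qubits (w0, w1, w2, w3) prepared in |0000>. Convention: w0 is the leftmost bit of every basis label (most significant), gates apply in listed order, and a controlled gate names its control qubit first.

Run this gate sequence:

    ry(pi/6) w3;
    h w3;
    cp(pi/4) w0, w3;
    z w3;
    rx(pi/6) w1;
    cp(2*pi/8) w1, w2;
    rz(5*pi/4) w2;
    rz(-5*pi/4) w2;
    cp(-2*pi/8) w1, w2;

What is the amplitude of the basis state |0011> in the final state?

The amplitude on |0011> is 0. Key observation: the block from step 6 through step 9 cancels to the identity and can be dropped.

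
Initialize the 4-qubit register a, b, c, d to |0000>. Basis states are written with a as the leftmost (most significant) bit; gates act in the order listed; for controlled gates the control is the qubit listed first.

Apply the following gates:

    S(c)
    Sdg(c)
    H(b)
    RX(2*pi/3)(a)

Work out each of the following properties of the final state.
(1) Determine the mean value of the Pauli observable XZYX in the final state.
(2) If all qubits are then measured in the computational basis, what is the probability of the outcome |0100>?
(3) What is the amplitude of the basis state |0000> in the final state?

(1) The expectation value of XZYX is 0. Key observation: the block from step 1 through step 2 cancels to the identity and can be dropped.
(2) A full measurement returns |0100> with probability 1/8.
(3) The final state's coefficient on |0000> equals sqrt(2)/4.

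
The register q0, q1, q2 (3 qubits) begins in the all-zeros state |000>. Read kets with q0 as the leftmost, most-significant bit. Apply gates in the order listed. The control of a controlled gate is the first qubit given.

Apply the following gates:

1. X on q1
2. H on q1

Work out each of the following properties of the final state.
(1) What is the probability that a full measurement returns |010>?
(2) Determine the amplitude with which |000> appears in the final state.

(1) The probability of measuring |010> is 1/2.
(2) The amplitude on |000> is sqrt(2)/2.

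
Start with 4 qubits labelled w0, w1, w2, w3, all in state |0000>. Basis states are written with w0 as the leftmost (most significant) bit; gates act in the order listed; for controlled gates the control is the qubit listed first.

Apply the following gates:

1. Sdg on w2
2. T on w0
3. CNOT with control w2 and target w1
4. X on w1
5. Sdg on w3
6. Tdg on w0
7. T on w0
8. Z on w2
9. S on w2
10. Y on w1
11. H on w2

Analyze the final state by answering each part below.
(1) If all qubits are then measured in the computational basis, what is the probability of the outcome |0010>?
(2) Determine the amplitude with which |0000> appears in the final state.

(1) A full measurement returns |0010> with probability 1/2.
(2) The amplitude on |0000> is -sqrt(2)*I/2.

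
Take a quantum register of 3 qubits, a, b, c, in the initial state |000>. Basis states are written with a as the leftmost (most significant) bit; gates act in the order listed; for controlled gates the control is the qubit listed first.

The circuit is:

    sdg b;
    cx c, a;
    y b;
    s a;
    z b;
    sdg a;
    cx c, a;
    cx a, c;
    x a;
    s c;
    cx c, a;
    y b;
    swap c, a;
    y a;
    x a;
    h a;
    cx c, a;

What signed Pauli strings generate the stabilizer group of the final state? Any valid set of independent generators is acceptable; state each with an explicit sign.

The stabilizer group can be generated by +XII, +IZI, -IIZ, among other valid generating sets.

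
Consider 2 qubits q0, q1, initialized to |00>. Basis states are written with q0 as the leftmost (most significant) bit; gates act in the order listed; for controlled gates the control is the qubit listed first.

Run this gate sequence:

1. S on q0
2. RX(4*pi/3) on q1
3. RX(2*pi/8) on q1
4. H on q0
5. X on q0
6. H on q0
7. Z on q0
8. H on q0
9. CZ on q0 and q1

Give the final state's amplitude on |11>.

|11> carries amplitude -I*sqrt(4 - 2*sqrt(2))/8 + I*sqrt(6*sqrt(2) + 12)/8 in the final state.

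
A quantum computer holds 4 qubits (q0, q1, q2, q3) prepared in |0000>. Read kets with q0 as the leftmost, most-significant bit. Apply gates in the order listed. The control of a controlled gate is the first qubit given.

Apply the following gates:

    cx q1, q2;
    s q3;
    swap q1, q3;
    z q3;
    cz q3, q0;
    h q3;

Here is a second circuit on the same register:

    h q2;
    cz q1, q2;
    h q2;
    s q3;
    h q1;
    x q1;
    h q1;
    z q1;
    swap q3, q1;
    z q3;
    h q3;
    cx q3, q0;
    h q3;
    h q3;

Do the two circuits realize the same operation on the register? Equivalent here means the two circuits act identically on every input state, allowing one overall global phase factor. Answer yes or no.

No, they are not equivalent — no single phase factor reconciles the two unitaries.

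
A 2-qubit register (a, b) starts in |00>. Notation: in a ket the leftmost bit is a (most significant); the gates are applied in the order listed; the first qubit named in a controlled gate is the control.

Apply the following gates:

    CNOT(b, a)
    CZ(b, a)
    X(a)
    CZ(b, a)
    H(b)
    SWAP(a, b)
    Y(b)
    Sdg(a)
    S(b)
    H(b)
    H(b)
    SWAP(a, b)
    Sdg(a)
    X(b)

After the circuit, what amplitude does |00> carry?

|00> carries amplitude -sqrt(2)/2 in the final state. Key observation: the block from step 10 through step 11 cancels to the identity and can be dropped.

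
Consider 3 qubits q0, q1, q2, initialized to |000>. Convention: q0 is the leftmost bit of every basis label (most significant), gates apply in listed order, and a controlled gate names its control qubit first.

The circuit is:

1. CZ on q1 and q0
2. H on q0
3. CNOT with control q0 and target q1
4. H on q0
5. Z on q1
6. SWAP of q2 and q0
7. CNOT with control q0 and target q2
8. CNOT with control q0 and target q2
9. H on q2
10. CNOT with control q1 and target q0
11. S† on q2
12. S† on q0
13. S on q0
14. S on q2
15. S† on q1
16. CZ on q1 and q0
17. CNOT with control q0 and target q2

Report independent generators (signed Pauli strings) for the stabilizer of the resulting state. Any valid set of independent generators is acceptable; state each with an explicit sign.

The stabilizer group can be generated by -XYI, +ZZI, +IIZ, among other valid generating sets. Key observation: the block from step 11 through step 14 cancels to the identity and can be dropped.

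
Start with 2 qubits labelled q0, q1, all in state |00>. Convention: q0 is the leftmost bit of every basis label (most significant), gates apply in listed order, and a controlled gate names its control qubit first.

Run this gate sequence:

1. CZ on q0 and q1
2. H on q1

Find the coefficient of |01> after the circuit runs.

The final state's coefficient on |01> equals sqrt(2)/2.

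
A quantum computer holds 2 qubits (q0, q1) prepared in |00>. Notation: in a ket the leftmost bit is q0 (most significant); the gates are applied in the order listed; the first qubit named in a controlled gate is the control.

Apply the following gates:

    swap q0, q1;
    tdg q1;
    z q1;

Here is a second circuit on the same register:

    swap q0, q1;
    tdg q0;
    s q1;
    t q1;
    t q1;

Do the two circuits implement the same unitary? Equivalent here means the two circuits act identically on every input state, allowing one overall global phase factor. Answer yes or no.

No: there is an input state on which the two circuits produce genuinely different outputs (not merely differing by a phase).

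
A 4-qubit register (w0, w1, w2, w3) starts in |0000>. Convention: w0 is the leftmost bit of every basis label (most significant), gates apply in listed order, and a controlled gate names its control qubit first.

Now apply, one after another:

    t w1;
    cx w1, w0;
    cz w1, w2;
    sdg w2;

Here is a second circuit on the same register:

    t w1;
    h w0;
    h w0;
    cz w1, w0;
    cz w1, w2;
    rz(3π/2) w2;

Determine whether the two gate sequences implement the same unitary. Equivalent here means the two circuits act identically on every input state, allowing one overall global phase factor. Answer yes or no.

No — the two circuits implement different unitaries, even allowing a global phase.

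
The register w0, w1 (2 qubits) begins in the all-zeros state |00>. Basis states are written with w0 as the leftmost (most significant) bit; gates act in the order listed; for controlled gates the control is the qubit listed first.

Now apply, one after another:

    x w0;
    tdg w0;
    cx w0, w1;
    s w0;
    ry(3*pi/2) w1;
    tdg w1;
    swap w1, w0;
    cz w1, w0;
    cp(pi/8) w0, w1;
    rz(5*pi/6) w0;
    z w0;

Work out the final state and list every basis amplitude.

The resulting statevector has amplitude 0 on |00>, sqrt(2)*exp(5*I*pi/6)/2 on |01>, 0 on |10>, -sqrt(2)*exp(13*I*pi/24)/2 on |11>.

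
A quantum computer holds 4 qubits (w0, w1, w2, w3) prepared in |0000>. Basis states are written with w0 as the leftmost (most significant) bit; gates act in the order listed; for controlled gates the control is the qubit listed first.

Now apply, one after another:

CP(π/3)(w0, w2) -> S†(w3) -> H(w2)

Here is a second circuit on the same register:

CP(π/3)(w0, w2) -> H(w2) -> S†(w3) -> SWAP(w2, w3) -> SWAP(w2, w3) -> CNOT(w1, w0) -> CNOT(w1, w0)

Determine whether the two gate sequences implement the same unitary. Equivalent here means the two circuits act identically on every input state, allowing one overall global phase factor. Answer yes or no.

Yes — the two circuits implement the same unitary up to a global phase.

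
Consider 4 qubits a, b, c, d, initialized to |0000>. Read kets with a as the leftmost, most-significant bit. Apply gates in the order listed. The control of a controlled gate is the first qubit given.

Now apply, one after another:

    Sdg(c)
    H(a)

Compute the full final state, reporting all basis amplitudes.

The resulting statevector has amplitude sqrt(2)/2 on |0000>, sqrt(2)/2 on |1000>, and 0 on every other basis state.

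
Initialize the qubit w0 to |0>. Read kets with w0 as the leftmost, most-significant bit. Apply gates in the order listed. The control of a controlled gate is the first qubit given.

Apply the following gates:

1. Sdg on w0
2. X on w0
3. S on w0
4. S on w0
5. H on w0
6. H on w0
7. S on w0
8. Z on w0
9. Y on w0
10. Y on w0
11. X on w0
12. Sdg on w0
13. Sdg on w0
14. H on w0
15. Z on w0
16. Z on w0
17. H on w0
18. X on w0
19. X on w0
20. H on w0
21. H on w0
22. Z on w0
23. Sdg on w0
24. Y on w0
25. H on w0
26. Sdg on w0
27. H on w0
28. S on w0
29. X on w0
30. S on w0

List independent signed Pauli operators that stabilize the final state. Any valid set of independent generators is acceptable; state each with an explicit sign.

The final state is stabilized by the group generated by +Y; other independent generating sets are equally valid. Key observation: steps 17-20 multiply out to the identity, so the circuit reduces to the remaining gates.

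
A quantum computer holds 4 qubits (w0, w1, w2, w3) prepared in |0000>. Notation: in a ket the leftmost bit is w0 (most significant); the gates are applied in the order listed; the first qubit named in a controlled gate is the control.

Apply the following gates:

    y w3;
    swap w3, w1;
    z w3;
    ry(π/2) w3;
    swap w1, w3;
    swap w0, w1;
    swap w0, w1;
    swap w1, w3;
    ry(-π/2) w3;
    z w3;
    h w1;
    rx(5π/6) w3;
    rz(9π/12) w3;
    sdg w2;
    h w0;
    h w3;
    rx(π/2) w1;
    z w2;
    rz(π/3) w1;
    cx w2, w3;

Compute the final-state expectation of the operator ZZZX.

The observable ZZZX averages to 0. Key observation: gates 3-10 undo each other exactly, leaving only the rest of the circuit to track.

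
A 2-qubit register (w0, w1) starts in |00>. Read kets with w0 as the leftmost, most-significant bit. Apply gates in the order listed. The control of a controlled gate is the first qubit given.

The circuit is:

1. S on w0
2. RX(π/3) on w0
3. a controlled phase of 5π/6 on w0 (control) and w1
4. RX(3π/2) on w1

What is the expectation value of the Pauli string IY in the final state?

In the final state, IY has expectation 1.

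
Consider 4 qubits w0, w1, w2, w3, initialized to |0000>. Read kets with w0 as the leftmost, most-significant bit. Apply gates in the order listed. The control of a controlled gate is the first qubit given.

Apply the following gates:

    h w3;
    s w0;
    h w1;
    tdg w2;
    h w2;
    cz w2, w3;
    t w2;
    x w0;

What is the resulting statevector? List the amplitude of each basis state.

The final amplitudes are 0 on |0000>, 0 on |0001>, 0 on |0010>, 0 on |0011>, 0 on |0100>, 0 on |0101>, 0 on |0110>, 0 on |0111>, sqrt(2)/4 on |1000>, sqrt(2)/4 on |1001>, sqrt(2)*exp(I*pi/4)/4 on |1010>, -sqrt(2)*exp(I*pi/4)/4 on |1011>, sqrt(2)/4 on |1100>, sqrt(2)/4 on |1101>, sqrt(2)*exp(I*pi/4)/4 on |1110>, -sqrt(2)*exp(I*pi/4)/4 on |1111>.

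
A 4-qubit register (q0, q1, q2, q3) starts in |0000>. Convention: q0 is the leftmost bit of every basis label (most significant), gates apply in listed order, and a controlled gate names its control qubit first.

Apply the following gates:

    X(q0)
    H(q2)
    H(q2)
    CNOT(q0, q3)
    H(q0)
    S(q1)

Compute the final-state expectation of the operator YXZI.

The observable YXZI averages to 0. Key observation: steps 2-3 multiply out to the identity, so the circuit reduces to the remaining gates.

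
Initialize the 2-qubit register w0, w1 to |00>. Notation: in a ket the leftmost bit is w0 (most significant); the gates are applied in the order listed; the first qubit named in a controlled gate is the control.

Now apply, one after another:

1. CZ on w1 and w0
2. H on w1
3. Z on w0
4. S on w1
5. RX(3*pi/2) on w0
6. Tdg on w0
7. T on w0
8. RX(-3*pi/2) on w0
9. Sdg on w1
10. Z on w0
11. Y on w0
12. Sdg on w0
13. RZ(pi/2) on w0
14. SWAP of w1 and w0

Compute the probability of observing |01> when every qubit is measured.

Outcome |01> occurs with probability 1/2. Key observation: the block from step 3 through step 10 cancels to the identity and can be dropped.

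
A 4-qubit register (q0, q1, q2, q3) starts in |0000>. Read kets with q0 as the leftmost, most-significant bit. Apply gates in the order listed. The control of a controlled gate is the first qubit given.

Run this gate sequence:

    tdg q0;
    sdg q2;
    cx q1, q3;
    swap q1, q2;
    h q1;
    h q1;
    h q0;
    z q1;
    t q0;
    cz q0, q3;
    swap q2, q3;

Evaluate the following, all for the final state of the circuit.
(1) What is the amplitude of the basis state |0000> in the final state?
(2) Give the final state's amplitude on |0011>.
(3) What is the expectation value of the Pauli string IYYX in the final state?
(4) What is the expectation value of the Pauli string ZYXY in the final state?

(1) The amplitude on |0000> is sqrt(2)/2. Key observation: steps 5-6 multiply out to the identity, so the circuit reduces to the remaining gates.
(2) The final state's coefficient on |0011> equals 0.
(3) The expectation value of IYYX is 0.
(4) The observable ZYXY averages to 0.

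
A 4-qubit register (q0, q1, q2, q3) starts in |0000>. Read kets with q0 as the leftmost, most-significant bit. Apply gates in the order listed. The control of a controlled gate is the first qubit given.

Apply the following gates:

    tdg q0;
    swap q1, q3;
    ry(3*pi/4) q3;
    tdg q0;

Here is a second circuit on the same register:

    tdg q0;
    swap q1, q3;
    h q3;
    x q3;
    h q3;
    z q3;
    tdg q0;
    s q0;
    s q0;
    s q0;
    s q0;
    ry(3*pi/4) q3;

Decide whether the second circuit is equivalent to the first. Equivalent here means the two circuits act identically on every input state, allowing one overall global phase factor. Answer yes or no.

Yes: on every input state the two circuits agree up to one overall phase factor.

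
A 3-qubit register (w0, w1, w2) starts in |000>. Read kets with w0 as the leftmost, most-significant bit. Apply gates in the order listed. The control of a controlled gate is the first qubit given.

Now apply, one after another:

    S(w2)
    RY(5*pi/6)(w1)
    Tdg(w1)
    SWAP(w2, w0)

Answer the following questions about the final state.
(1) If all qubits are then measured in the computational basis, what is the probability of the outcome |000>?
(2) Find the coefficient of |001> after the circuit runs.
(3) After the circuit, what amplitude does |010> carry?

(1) A full measurement returns |000> with probability 1/2 - sqrt(3)/4.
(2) The final state's coefficient on |001> equals 0.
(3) |010> carries amplitude (-sqrt(6) - sqrt(2))*exp(3*I*pi/4)/4 in the final state.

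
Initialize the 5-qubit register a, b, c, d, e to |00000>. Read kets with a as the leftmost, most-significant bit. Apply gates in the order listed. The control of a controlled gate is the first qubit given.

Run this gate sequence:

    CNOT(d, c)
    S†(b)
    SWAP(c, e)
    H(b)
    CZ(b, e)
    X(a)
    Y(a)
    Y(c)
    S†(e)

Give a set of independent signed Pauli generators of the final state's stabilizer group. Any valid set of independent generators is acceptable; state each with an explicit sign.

One valid set of independent stabilizer generators is +IXIII, +ZIIII, -IIZII, +IIIZI, +IIIIZ (any independent generating set of the same group is equally correct).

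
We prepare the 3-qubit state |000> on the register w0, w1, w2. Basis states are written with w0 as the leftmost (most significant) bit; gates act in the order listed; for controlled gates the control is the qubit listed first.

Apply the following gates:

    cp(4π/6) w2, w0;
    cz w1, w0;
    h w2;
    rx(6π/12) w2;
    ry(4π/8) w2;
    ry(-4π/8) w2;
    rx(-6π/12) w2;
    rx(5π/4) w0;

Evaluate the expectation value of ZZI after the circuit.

The expectation value of ZZI is -sqrt(2)/2. Key observation: the block from step 4 through step 7 cancels to the identity and can be dropped.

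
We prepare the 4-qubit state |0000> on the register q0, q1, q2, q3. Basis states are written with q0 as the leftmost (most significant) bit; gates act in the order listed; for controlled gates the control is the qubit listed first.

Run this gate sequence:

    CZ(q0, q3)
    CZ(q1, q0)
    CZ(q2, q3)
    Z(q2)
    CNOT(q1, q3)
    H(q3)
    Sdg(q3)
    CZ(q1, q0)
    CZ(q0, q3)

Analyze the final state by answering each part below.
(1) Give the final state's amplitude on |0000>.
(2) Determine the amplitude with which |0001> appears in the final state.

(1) The final state's coefficient on |0000> equals sqrt(2)/2.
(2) The final state's coefficient on |0001> equals -sqrt(2)*I/2.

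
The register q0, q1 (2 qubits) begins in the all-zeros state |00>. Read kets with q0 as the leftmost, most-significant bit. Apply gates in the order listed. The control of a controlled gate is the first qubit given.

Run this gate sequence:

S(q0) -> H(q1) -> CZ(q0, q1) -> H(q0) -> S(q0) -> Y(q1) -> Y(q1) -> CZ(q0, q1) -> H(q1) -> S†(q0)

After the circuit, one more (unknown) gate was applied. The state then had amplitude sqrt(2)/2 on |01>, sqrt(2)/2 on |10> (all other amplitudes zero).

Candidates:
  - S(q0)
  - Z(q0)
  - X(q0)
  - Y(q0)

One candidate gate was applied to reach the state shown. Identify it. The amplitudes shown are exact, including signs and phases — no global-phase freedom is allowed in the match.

The applied gate was X(q0).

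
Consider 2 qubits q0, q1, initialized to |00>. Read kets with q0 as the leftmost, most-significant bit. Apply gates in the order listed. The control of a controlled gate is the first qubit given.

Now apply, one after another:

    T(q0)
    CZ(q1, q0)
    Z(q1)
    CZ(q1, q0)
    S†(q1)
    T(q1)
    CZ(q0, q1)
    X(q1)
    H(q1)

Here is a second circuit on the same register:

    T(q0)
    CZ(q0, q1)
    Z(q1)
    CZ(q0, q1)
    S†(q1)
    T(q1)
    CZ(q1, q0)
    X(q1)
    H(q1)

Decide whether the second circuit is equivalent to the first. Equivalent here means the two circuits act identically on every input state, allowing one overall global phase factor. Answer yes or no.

Yes — the two circuits implement the same unitary up to a global phase.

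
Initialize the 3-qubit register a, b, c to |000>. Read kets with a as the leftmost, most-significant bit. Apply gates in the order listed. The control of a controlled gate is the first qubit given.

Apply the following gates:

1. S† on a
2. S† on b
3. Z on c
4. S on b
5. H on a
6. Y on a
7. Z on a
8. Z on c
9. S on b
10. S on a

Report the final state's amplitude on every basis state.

The final amplitudes are -sqrt(2)*I/2 on |000>, sqrt(2)/2 on |100>, and 0 on every other basis state.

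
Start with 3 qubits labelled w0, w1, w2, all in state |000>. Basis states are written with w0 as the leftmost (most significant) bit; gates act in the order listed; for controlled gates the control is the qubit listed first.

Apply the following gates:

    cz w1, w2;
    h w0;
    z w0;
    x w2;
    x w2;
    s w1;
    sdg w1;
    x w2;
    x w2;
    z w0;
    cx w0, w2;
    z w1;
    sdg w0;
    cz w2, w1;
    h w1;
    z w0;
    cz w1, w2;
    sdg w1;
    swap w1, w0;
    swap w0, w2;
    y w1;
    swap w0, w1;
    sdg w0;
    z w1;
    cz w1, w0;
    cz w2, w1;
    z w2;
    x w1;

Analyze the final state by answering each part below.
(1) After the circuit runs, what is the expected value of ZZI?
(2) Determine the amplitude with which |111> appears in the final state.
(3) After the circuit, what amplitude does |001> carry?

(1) The expectation value of ZZI is 1.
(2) The final state's coefficient on |111> equals I/2.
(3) |001> carries amplitude -I/2 in the final state.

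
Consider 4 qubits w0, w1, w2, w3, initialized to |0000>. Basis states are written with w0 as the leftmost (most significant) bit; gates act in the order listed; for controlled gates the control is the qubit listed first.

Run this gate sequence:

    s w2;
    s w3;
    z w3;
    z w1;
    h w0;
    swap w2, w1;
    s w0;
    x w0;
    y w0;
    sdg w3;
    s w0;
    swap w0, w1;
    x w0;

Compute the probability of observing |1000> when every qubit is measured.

The probability of measuring |1000> is 1/2.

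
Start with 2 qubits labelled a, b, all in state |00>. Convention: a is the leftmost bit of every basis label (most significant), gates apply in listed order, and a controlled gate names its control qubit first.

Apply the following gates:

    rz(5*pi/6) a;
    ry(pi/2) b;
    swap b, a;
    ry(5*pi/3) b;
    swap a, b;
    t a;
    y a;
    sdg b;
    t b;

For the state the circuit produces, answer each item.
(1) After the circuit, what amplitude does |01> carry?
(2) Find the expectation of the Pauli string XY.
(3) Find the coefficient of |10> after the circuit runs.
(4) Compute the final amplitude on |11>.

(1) |01> carries amplitude -sqrt(2)*exp(I*pi/12)/4 in the final state.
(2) The observable XY averages to -sqrt(3)/4.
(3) The final state's coefficient on |10> equals -sqrt(6)*exp(I*pi/12)/4.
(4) The final state's coefficient on |11> equals sqrt(6)*exp(5*I*pi/6)/4.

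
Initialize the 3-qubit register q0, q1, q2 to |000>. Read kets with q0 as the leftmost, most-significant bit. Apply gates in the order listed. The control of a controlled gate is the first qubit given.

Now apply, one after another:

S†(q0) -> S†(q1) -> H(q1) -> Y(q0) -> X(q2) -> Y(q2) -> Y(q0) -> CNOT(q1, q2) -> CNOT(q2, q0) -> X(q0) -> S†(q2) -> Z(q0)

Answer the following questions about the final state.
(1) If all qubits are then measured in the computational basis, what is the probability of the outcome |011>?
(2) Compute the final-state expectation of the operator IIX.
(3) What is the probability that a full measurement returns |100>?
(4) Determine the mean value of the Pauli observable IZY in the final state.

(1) The probability of measuring |011> is 1/2.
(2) In the final state, IIX has expectation 0.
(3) The probability of measuring |100> is 1/2.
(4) In the final state, IZY has expectation 0.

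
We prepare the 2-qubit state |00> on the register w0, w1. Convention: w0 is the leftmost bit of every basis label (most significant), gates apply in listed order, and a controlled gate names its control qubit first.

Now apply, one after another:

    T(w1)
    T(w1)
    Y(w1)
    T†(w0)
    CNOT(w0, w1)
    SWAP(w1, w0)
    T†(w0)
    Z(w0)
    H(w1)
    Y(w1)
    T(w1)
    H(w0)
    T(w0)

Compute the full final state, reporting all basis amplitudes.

The resulting statevector has amplitude exp(3*I*pi/4)/2 on |00>, 1/2 on |01>, 1/2 on |10>, -exp(I*pi/4)/2 on |11>.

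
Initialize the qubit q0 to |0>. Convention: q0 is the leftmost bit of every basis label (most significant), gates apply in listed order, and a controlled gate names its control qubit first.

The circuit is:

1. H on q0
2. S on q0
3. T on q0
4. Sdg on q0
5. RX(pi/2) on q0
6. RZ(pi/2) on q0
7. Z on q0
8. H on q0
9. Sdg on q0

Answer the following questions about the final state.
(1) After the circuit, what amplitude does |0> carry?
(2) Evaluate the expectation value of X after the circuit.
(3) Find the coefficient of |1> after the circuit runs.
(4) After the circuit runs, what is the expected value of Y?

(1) The amplitude on |0> is -sqrt(2)*I/2.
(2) The observable X averages to sqrt(2)/2.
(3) The final state's coefficient on |1> equals -sqrt(2)*exp(I*pi/4)/2.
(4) The expectation value of Y is -sqrt(2)/2.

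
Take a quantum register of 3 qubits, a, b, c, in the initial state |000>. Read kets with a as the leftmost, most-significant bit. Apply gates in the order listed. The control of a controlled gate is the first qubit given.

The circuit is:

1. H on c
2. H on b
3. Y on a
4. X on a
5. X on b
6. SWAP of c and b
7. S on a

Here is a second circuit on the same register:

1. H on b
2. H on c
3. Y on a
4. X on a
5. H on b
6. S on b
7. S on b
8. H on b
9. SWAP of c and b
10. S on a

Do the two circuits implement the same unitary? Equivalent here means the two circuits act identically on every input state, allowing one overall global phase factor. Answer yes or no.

Yes: on every input state the two circuits agree up to one overall phase factor.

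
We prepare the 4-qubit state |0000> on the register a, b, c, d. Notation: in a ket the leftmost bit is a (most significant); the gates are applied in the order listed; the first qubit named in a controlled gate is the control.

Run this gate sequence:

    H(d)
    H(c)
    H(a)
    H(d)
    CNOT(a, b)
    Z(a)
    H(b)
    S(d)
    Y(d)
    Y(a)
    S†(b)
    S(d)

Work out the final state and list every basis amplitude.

The resulting statevector has amplitude 0 on |0000>, -sqrt(2)*I/4 on |0001>, 0 on |0010>, -sqrt(2)*I/4 on |0011>, 0 on |0100>, sqrt(2)/4 on |0101>, 0 on |0110>, sqrt(2)/4 on |0111>, 0 on |1000>, -sqrt(2)*I/4 on |1001>, 0 on |1010>, -sqrt(2)*I/4 on |1011>, 0 on |1100>, -sqrt(2)/4 on |1101>, 0 on |1110>, -sqrt(2)/4 on |1111>.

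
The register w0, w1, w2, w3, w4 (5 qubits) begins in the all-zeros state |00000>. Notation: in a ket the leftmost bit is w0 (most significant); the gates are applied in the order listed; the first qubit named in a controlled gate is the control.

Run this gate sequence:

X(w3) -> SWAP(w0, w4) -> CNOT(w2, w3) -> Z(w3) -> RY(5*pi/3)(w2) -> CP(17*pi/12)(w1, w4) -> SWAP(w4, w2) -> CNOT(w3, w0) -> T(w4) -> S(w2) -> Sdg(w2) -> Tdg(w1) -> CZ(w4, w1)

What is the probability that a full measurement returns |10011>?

The probability of measuring |10011> is 1/4. Key observation: steps 10-11 multiply out to the identity, so the circuit reduces to the remaining gates.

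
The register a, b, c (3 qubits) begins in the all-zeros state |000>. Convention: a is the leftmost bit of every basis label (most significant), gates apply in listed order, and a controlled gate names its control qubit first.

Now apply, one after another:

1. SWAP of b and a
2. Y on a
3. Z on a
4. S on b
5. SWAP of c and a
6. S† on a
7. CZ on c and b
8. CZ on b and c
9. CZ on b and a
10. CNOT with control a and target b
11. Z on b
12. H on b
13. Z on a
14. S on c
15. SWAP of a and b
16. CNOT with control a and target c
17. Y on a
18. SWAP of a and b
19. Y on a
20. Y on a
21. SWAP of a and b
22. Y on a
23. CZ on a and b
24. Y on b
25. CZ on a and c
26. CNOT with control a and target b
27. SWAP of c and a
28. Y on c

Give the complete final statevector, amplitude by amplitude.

The resulting statevector has amplitude sqrt(2)/2 on |000>, -sqrt(2)/2 on |111>, and 0 on every other basis state. Key observation: steps 17-22 multiply out to the identity, so the circuit reduces to the remaining gates.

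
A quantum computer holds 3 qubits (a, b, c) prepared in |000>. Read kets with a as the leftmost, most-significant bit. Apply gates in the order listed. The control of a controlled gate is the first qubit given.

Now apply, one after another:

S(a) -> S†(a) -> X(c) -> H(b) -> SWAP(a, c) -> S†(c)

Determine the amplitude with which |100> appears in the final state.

The final state's coefficient on |100> equals sqrt(2)/2.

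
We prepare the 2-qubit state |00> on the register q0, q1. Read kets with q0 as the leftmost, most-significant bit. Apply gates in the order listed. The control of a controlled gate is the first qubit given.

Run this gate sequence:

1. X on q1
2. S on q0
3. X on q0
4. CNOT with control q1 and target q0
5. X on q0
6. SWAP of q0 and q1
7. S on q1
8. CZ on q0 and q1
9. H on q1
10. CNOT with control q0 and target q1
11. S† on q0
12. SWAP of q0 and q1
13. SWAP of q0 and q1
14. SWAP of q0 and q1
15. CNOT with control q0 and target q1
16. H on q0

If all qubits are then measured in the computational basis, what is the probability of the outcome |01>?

A full measurement returns |01> with probability 1/4. Key observation: steps 13-14 multiply out to the identity, so the circuit reduces to the remaining gates.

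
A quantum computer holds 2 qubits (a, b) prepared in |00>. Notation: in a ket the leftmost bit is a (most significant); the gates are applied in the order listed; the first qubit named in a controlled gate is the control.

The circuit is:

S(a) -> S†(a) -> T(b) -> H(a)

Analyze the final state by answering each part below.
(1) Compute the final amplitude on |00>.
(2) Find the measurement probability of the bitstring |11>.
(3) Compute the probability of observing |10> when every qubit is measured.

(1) The final state's coefficient on |00> equals sqrt(2)/2. Key observation: steps 1-2 multiply out to the identity, so the circuit reduces to the remaining gates.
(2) A full measurement returns |11> with probability 0.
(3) The probability of measuring |10> is 1/2.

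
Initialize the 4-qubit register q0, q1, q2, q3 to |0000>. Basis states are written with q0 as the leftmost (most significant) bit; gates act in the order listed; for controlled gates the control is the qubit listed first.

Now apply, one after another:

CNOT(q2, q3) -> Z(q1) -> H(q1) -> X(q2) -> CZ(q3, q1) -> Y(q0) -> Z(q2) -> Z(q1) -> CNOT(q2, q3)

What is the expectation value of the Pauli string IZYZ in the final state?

The expectation value of IZYZ is 0.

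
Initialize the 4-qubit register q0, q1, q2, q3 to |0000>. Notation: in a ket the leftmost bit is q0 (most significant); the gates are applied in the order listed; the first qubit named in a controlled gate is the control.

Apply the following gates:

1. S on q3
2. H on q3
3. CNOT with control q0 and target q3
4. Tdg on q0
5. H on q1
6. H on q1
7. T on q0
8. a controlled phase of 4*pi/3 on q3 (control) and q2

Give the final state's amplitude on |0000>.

|0000> carries amplitude sqrt(2)/2 in the final state. Key observation: gates 4-7 undo each other exactly, leaving only the rest of the circuit to track.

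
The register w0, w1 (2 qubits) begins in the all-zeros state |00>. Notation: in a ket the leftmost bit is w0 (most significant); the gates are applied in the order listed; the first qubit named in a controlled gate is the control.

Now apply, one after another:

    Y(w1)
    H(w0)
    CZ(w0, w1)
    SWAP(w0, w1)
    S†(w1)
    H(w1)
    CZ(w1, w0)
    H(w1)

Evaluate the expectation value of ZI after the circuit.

The expectation value of ZI is -1.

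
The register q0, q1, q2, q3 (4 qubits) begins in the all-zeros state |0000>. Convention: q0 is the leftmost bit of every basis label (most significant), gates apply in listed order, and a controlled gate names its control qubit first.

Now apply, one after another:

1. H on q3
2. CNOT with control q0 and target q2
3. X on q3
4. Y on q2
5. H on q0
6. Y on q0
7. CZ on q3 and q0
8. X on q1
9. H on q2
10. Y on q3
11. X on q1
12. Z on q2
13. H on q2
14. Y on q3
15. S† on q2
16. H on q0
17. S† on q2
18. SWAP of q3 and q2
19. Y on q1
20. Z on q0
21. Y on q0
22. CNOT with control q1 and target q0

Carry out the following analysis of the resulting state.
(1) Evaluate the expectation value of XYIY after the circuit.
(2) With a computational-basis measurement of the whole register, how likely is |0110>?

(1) In the final state, XYIY has expectation 0.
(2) Outcome |0110> occurs with probability 1/2.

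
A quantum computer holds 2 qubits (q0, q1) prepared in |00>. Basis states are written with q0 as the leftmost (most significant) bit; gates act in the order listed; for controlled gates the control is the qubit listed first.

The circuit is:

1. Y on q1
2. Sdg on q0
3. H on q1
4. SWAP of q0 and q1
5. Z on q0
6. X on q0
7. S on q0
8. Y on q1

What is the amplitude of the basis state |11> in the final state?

The amplitude on |11> is -sqrt(2)*I/2.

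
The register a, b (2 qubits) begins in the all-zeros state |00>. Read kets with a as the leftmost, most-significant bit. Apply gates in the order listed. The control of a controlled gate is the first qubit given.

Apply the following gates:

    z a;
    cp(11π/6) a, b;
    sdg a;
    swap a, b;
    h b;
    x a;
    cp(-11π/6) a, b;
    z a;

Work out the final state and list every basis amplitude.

The final amplitudes are 0 on |00>, 0 on |01>, -sqrt(2)/2 on |10>, -sqrt(2)*exp(I*pi/6)/2 on |11>.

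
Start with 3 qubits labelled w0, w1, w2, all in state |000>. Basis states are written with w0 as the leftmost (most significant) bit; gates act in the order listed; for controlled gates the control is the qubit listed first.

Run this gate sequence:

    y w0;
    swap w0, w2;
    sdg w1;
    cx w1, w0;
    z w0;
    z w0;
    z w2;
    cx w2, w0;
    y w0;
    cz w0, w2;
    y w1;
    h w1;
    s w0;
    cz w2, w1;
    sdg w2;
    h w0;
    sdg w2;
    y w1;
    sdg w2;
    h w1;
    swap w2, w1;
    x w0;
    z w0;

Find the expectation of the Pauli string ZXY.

In the final state, ZXY has expectation 0.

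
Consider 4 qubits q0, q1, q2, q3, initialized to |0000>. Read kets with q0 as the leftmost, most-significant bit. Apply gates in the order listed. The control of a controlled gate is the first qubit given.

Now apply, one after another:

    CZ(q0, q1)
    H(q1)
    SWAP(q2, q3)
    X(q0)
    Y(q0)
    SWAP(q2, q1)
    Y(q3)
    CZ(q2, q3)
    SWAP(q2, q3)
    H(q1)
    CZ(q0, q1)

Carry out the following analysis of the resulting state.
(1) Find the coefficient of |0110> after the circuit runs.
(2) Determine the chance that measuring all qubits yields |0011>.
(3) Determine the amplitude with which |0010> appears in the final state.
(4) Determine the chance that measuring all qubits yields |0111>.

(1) The final state's coefficient on |0110> equals 1/2.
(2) Outcome |0011> occurs with probability 1/4.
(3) |0010> carries amplitude 1/2 in the final state.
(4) The probability of measuring |0111> is 1/4.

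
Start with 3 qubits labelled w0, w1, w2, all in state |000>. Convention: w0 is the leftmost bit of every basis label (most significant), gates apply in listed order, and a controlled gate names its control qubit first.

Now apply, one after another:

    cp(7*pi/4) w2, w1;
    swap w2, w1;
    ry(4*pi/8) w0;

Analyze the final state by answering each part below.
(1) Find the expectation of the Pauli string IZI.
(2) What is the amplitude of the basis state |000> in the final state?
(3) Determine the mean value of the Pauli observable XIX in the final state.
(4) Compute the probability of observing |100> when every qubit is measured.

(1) In the final state, IZI has expectation 1.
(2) The final state's coefficient on |000> equals sqrt(2)/2.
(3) The observable XIX averages to 0.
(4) A full measurement returns |100> with probability 1/2.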